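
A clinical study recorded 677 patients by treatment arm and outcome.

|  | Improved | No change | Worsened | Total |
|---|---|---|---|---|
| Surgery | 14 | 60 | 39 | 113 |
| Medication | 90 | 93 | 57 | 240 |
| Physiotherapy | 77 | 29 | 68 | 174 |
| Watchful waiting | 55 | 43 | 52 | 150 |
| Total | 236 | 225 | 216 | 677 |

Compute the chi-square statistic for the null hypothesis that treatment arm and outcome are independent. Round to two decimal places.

Grand total N = 677.
Expected counts (row total × column total / N):
  Surgery, Improved: 113×236/677 = 39.391
  Surgery, No change: 113×225/677 = 37.555
  Surgery, Worsened: 113×216/677 = 36.053
  Medication, Improved: 240×236/677 = 83.663
  Medication, No change: 240×225/677 = 79.764
  Medication, Worsened: 240×216/677 = 76.573
  Physiotherapy, Improved: 174×236/677 = 60.656
  Physiotherapy, No change: 174×225/677 = 57.829
  Physiotherapy, Worsened: 174×216/677 = 55.516
  Watchful waiting, Improved: 150×236/677 = 52.290
  Watchful waiting, No change: 150×225/677 = 49.852
  Watchful waiting, Worsened: 150×216/677 = 47.858
Contributions (O − E)²/E:
  (14 − 39.391)²/39.391 = 16.3668
  (60 − 37.555)²/37.555 = 13.4144
  (39 − 36.053)²/36.053 = 0.2409
  (90 − 83.663)²/83.663 = 0.4800
  (93 − 79.764)²/79.764 = 2.1964
  (57 − 76.573)²/76.573 = 5.0031
  (77 − 60.656)²/60.656 = 4.4040
  (29 − 57.829)²/57.829 = 14.3719
  (68 − 55.516)²/55.516 = 2.8073
  (55 − 52.290)²/52.290 = 0.1404
  (43 − 49.852)²/49.852 = 0.9418
  (52 − 47.858)²/47.858 = 0.3585
χ² = 16.3668 + 13.4144 + 0.2409 + 0.4800 + 2.1964 + 5.0031 + 4.4040 + 14.3719 + 2.8073 + 0.1404 + 0.9418 + 0.3585 = 60.73

60.73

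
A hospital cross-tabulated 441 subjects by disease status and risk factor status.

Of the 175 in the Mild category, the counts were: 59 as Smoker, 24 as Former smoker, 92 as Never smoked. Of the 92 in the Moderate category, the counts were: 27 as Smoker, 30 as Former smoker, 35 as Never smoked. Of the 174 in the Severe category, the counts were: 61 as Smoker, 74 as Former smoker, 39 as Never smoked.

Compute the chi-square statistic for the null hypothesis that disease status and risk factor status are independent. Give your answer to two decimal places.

47.16

Row totals: 175, 92, 174. Column totals: 147, 128, 166. Grand total N = 441.
Expected counts (row total × column total / N):
  Mild, Smoker: 175×147/441 = 58.333
  Mild, Former smoker: 175×128/441 = 50.794
  Mild, Never smoked: 175×166/441 = 65.873
  Moderate, Smoker: 92×147/441 = 30.667
  Moderate, Former smoker: 92×128/441 = 26.703
  Moderate, Never smoked: 92×166/441 = 34.630
  Severe, Smoker: 174×147/441 = 58.000
  Severe, Former smoker: 174×128/441 = 50.503
  Severe, Never smoked: 174×166/441 = 65.497
Contributions (O − E)²/E:
  (59 − 58.333)²/58.333 = 0.0076
  (24 − 50.794)²/50.794 = 14.1339
  (92 − 65.873)²/65.873 = 10.3627
  (27 − 30.667)²/30.667 = 0.4385
  (30 − 26.703)²/26.703 = 0.4071
  (35 − 34.630)²/34.630 = 0.0040
  (61 − 58.000)²/58.000 = 0.1552
  (74 − 50.503)²/50.503 = 10.9322
  (39 − 65.497)²/65.497 = 10.7194
χ² = 0.0076 + 14.1339 + 10.3627 + 0.4385 + 0.4071 + 0.0040 + 0.1552 + 10.9322 + 10.7194 = 47.16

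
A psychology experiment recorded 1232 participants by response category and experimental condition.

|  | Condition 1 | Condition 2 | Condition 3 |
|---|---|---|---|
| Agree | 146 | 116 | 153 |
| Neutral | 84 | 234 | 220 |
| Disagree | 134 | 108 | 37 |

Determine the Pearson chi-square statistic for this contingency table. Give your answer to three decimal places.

Row totals: 415, 538, 279. Column totals: 364, 458, 410. Grand total N = 1232.
Expected counts (row total × column total / N):
  Agree, Condition 1: 415×364/1232 = 122.61364
  Agree, Condition 2: 415×458/1232 = 154.27760
  Agree, Condition 3: 415×410/1232 = 138.10877
  Neutral, Condition 1: 538×364/1232 = 158.95455
  Neutral, Condition 2: 538×458/1232 = 200.00325
  Neutral, Condition 3: 538×410/1232 = 179.04221
  Disagree, Condition 1: 279×364/1232 = 82.43182
  Disagree, Condition 2: 279×458/1232 = 103.71916
  Disagree, Condition 3: 279×410/1232 = 92.84903
Contributions (O − E)²/E:
  (146 − 122.61364)²/122.61364 = 4.4605
  (116 − 154.27760)²/154.27760 = 9.4970
  (153 − 138.10877)²/138.10877 = 1.6056
  (84 − 158.95455)²/158.95455 = 35.3446
  (234 − 200.00325)²/200.00325 = 5.7788
  (220 − 179.04221)²/179.04221 = 9.3695
  (134 − 82.43182)²/82.43182 = 32.2603
  (108 − 103.71916)²/103.71916 = 0.1767
  (37 − 92.84903)²/92.84903 = 33.5934
χ² = 4.4605 + 9.4970 + 1.6056 + 35.3446 + 5.7788 + 9.3695 + 32.2603 + 0.1767 + 33.5934 = 132.086

132.086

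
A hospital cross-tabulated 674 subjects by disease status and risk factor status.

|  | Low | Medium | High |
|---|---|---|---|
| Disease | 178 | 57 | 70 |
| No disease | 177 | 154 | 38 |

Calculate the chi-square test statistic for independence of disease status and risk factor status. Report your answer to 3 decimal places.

Row totals: 305, 369. Column totals: 355, 211, 108. Grand total N = 674.
Expected counts (row total × column total / N):
  Disease, Low: 305×355/674 = 160.6454
  Disease, Medium: 305×211/674 = 95.4822
  Disease, High: 305×108/674 = 48.8724
  No disease, Low: 369×355/674 = 194.3546
  No disease, Medium: 369×211/674 = 115.5178
  No disease, High: 369×108/674 = 59.1276
Contributions (O − E)²/E:
  (178 − 160.6454)²/160.6454 = 1.8748
  (57 − 95.4822)²/95.4822 = 15.5095
  (70 − 48.8724)²/48.8724 = 9.1335
  (177 − 194.3546)²/194.3546 = 1.5497
  (154 − 115.5178)²/115.5178 = 12.8195
  (38 − 59.1276)²/59.1276 = 7.5494
χ² = 1.8748 + 15.5095 + 9.1335 + 1.5497 + 12.8195 + 7.5494 = 48.436

48.436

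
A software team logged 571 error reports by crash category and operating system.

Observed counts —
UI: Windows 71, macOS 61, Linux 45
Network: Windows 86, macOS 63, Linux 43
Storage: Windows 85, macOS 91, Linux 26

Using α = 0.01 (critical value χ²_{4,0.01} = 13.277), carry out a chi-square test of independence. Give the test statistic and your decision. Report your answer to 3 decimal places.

13.392; reject H₀

Row totals: 177, 192, 202. Column totals: 242, 215, 114. Grand total N = 571.
Expected counts (row total × column total / N):
  UI, Windows: 177×242/571 = 75.0158
  UI, macOS: 177×215/571 = 66.6462
  UI, Linux: 177×114/571 = 35.3380
  Network, Windows: 192×242/571 = 81.3730
  Network, macOS: 192×215/571 = 72.2942
  Network, Linux: 192×114/571 = 38.3327
  Storage, Windows: 202×242/571 = 85.6112
  Storage, macOS: 202×215/571 = 76.0595
  Storage, Linux: 202×114/571 = 40.3292
Contributions (O − E)²/E:
  (71 − 75.0158)²/75.0158 = 0.2150
  (61 − 66.6462)²/66.6462 = 0.4783
  (45 − 35.3380)²/35.3380 = 2.6418
  (86 − 81.3730)²/81.3730 = 0.2631
  (63 − 72.2942)²/72.2942 = 1.1949
  (43 − 38.3327)²/38.3327 = 0.5683
  (85 − 85.6112)²/85.6112 = 0.0044
  (91 − 76.0595)²/76.0595 = 2.9348
  (26 − 40.3292)²/40.3292 = 5.0912
χ² = 0.2150 + 0.4783 + 2.6418 + 0.2631 + 1.1949 + 0.5683 + 0.0044 + 2.9348 + 5.0912 = 13.392
df = (3−1)(3−1) = 4. Since 13.392 > 13.277, reject the null hypothesis of independence at α = 0.01.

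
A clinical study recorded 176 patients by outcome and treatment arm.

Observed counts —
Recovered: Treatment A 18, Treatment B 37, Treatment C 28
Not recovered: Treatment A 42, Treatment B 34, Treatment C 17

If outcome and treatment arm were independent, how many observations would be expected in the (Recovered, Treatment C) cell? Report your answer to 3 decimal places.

Row total (Recovered) = 83; column total (Treatment C) = 45; grand total N = 176.
Expected count = (row total × column total) / N = 83 × 45 / 176 = 21.222.

21.222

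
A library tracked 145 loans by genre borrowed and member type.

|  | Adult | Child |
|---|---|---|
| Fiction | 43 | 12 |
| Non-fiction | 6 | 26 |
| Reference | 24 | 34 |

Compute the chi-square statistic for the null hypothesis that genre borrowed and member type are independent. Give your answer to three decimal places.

Row totals: 55, 32, 58. Column totals: 73, 72. Grand total N = 145.
Expected counts (row total × column total / N):
  Fiction, Adult: 55×73/145 = 27.6897
  Fiction, Child: 55×72/145 = 27.3103
  Non-fiction, Adult: 32×73/145 = 16.1103
  Non-fiction, Child: 32×72/145 = 15.8897
  Reference, Adult: 58×73/145 = 29.2000
  Reference, Child: 58×72/145 = 28.8000
Contributions (O − E)²/E:
  (43 − 27.6897)²/27.6897 = 8.4654
  (12 − 27.3103)²/27.3103 = 8.5830
  (6 − 16.1103)²/16.1103 = 6.3449
  (26 − 15.8897)²/15.8897 = 6.4330
  (24 − 29.2000)²/29.2000 = 0.9260
  (34 − 28.8000)²/28.8000 = 0.9389
χ² = 8.4654 + 8.5830 + 6.3449 + 6.4330 + 0.9260 + 0.9389 = 31.691

31.691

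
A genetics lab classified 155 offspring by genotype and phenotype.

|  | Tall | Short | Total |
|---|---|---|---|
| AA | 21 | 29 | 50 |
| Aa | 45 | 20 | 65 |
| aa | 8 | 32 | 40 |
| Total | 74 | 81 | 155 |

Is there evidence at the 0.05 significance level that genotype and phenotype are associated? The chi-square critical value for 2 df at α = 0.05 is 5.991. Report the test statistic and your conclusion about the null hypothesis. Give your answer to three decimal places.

25.030; reject H₀

Grand total N = 155.
Expected counts (row total × column total / N):
  AA, Tall: 50×74/155 = 23.8710
  AA, Short: 50×81/155 = 26.1290
  Aa, Tall: 65×74/155 = 31.0323
  Aa, Short: 65×81/155 = 33.9677
  aa, Tall: 40×74/155 = 19.0968
  aa, Short: 40×81/155 = 20.9032
Contributions (O − E)²/E:
  (21 − 23.8710)²/23.8710 = 0.3453
  (29 − 26.1290)²/26.1290 = 0.3155
  (45 − 31.0323)²/31.0323 = 6.2869
  (20 − 33.9677)²/33.9677 = 5.7436
  (8 − 19.0968)²/19.0968 = 6.4481
  (32 − 20.9032)²/20.9032 = 5.8909
χ² = 0.3453 + 0.3155 + 6.2869 + 5.7436 + 6.4481 + 5.8909 = 25.030
df = (3−1)(2−1) = 2. Since 25.030 > 5.991, reject the null hypothesis of independence at α = 0.05.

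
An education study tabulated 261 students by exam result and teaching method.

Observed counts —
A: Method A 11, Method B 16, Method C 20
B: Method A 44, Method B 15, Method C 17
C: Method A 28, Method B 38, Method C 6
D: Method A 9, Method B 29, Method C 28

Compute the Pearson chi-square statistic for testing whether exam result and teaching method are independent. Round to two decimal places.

Row totals: 47, 76, 72, 66. Column totals: 92, 98, 71. Grand total N = 261.
Expected counts (row total × column total / N):
  A, Method A: 47×92/261 = 16.5670
  A, Method B: 47×98/261 = 17.6475
  A, Method C: 47×71/261 = 12.7854
  B, Method A: 76×92/261 = 26.7893
  B, Method B: 76×98/261 = 28.5364
  B, Method C: 76×71/261 = 20.6743
  C, Method A: 72×92/261 = 25.3793
  C, Method B: 72×98/261 = 27.0345
  C, Method C: 72×71/261 = 19.5862
  D, Method A: 66×92/261 = 23.2644
  D, Method B: 66×98/261 = 24.7816
  D, Method C: 66×71/261 = 17.9540
Contributions (O − E)²/E:
  (11 − 16.5670)²/16.5670 = 1.8707
  (16 − 17.6475)²/17.6475 = 0.1538
  (20 − 12.7854)²/12.7854 = 4.0711
  (44 − 26.7893)²/26.7893 = 11.0570
  (15 − 28.5364)²/28.5364 = 6.4211
  (17 − 20.6743)²/20.6743 = 0.6530
  (28 − 25.3793)²/25.3793 = 0.2706
  (38 − 27.0345)²/27.0345 = 4.4477
  (6 − 19.5862)²/19.5862 = 9.4242
  (9 − 23.2644)²/23.2644 = 8.7461
  (29 − 24.7816)²/24.7816 = 0.7181
  (28 − 17.9540)²/17.9540 = 5.6211
χ² = 1.8707 + 0.1538 + 4.0711 + 11.0570 + 6.4211 + 0.6530 + 0.2706 + 4.4477 + 9.4242 + 8.7461 + 0.7181 + 5.6211 = 53.45

53.45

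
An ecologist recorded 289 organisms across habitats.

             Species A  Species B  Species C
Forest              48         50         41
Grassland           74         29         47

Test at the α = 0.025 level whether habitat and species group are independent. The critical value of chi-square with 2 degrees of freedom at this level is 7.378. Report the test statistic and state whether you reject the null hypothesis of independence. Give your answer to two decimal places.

Row totals: 139, 150. Column totals: 122, 79, 88. Grand total N = 289.
Expected counts (row total × column total / N):
  Forest, Species A: 139×122/289 = 58.678
  Forest, Species B: 139×79/289 = 37.997
  Forest, Species C: 139×88/289 = 42.325
  Grassland, Species A: 150×122/289 = 63.322
  Grassland, Species B: 150×79/289 = 41.003
  Grassland, Species C: 150×88/289 = 45.675
Contributions (O − E)²/E:
  (48 − 58.678)²/58.678 = 1.9431
  (50 − 37.997)²/37.997 = 3.7917
  (41 − 42.325)²/42.325 = 0.0415
  (74 − 63.322)²/63.322 = 1.8006
  (29 − 41.003)²/41.003 = 3.5137
  (47 − 45.675)²/45.675 = 0.0384
χ² = 1.9431 + 3.7917 + 0.0415 + 1.8006 + 3.5137 + 0.0384 = 11.13
df = (2−1)(3−1) = 2. Since 11.13 > 7.378, reject the null hypothesis of independence at α = 0.025.

11.13; reject H₀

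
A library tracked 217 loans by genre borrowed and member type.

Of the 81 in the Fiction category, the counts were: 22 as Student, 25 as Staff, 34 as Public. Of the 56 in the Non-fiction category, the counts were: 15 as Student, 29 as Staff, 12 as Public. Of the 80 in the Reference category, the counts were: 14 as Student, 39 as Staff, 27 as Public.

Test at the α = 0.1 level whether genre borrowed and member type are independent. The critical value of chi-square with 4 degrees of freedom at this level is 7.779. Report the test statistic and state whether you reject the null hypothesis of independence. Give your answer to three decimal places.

Row totals: 81, 56, 80. Column totals: 51, 93, 73. Grand total N = 217.
Expected counts (row total × column total / N):
  Fiction, Student: 81×51/217 = 19.0369
  Fiction, Staff: 81×93/217 = 34.7143
  Fiction, Public: 81×73/217 = 27.2488
  Non-fiction, Student: 56×51/217 = 13.1613
  Non-fiction, Staff: 56×93/217 = 24.0000
  Non-fiction, Public: 56×73/217 = 18.8387
  Reference, Student: 80×51/217 = 18.8018
  Reference, Staff: 80×93/217 = 34.2857
  Reference, Public: 80×73/217 = 26.9124
Contributions (O − E)²/E:
  (22 − 19.0369)²/19.0369 = 0.4612
  (25 − 34.7143)²/34.7143 = 2.7184
  (34 − 27.2488)²/27.2488 = 1.6727
  (15 − 13.1613)²/13.1613 = 0.2569
  (29 − 24.0000)²/24.0000 = 1.0417
  (12 − 18.8387)²/18.8387 = 2.4825
  (14 − 18.8018)²/18.8018 = 1.2263
  (39 − 34.2857)²/34.2857 = 0.6482
  (27 − 26.9124)²/26.9124 = 0.0003
χ² = 0.4612 + 2.7184 + 1.6727 + 0.2569 + 1.0417 + 2.4825 + 1.2263 + 0.6482 + 0.0003 = 10.508
df = (3−1)(3−1) = 4. Since 10.508 > 7.779, reject the null hypothesis of independence at α = 0.1.

10.508; reject H₀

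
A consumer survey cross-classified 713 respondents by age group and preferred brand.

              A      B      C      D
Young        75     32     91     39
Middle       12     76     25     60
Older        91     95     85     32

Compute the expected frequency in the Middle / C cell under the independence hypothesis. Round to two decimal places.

48.77

Row total (Middle) = 173; column total (C) = 201; grand total N = 713.
Expected count = (row total × column total) / N = 173 × 201 / 713 = 48.77.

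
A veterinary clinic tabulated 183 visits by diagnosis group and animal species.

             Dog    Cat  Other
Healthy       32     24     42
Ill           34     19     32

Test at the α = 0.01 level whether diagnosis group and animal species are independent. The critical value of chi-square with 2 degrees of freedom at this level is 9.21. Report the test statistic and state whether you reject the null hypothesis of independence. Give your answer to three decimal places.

Row totals: 98, 85. Column totals: 66, 43, 74. Grand total N = 183.
Expected counts (row total × column total / N):
  Healthy, Dog: 98×66/183 = 35.3443
  Healthy, Cat: 98×43/183 = 23.0273
  Healthy, Other: 98×74/183 = 39.6284
  Ill, Dog: 85×66/183 = 30.6557
  Ill, Cat: 85×43/183 = 19.9727
  Ill, Other: 85×74/183 = 34.3716
Contributions (O − E)²/E:
  (32 − 35.3443)²/35.3443 = 0.3164
  (24 − 23.0273)²/23.0273 = 0.0411
  (42 − 39.6284)²/39.6284 = 0.1419
  (34 − 30.6557)²/30.6557 = 0.3648
  (19 − 19.9727)²/19.9727 = 0.0474
  (32 − 34.3716)²/34.3716 = 0.1636
χ² = 0.3164 + 0.0411 + 0.1419 + 0.3648 + 0.0474 + 0.1636 = 1.075
df = (2−1)(3−1) = 2. Since 1.075 < 9.21, fail to reject the null hypothesis of independence at α = 0.01.

1.075; fail to reject H₀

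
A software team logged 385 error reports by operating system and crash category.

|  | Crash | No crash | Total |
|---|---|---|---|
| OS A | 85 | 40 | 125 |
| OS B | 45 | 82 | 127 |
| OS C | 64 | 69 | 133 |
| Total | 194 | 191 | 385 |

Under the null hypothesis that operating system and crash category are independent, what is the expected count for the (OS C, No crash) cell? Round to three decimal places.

65.982

Row total (OS C) = 133; column total (No crash) = 191; grand total N = 385.
Expected count = (row total × column total) / N = 133 × 191 / 385 = 65.982.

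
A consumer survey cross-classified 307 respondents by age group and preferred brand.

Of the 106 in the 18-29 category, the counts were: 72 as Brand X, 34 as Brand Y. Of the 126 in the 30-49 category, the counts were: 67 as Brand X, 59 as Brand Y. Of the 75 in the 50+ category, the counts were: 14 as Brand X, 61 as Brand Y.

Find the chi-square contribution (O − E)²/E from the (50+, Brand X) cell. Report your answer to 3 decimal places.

Row total (50+) = 75; column total (Brand X) = 153; N = 307.
Expected count E = 75 × 153 / 307 = 37.3779.
Contribution = (O − E)²/E = (14 − 37.3779)² / 37.3779 = 14.622.

14.622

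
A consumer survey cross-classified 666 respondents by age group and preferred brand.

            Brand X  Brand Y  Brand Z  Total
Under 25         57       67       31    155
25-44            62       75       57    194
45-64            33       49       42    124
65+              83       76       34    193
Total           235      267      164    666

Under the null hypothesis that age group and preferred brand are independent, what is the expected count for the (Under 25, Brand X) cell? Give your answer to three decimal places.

Row total (Under 25) = 155; column total (Brand X) = 235; grand total N = 666.
Expected count = (row total × column total) / N = 155 × 235 / 666 = 54.692.

54.692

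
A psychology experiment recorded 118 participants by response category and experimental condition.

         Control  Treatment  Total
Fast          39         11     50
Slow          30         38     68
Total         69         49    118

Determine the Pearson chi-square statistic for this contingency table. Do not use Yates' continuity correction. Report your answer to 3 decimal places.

13.623

Grand total N = 118.
Expected counts (row total × column total / N):
  Fast, Control: 50×69/118 = 29.2373
  Fast, Treatment: 50×49/118 = 20.7627
  Slow, Control: 68×69/118 = 39.7627
  Slow, Treatment: 68×49/118 = 28.2373
Contributions (O − E)²/E:
  (39 − 29.2373)²/29.2373 = 3.2599
  (11 − 20.7627)²/20.7627 = 4.5905
  (30 − 39.7627)²/39.7627 = 2.3970
  (38 − 28.2373)²/28.2373 = 3.3753
χ² = 3.2599 + 4.5905 + 2.3970 + 3.3753 = 13.623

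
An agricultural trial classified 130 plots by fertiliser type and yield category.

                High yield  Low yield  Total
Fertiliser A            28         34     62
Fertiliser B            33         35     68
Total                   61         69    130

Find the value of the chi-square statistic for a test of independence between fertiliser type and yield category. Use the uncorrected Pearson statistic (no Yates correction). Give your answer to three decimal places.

0.148

Grand total N = 130.
Expected counts (row total × column total / N):
  Fertiliser A, High yield: 62×61/130 = 29.0923
  Fertiliser A, Low yield: 62×69/130 = 32.9077
  Fertiliser B, High yield: 68×61/130 = 31.9077
  Fertiliser B, Low yield: 68×69/130 = 36.0923
Contributions (O − E)²/E:
  (28 − 29.0923)²/29.0923 = 0.0410
  (34 − 32.9077)²/32.9077 = 0.0363
  (33 − 31.9077)²/31.9077 = 0.0374
  (35 − 36.0923)²/36.0923 = 0.0331
χ² = 0.0410 + 0.0363 + 0.0374 + 0.0331 = 0.148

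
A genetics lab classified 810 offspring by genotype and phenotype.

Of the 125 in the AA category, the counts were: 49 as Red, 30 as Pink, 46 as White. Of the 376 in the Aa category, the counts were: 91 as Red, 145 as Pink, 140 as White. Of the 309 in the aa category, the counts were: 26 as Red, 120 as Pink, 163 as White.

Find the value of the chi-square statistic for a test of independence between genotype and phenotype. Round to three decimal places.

Row totals: 125, 376, 309. Column totals: 166, 295, 349. Grand total N = 810.
Expected counts (row total × column total / N):
  AA, Red: 125×166/810 = 25.61728
  AA, Pink: 125×295/810 = 45.52469
  AA, White: 125×349/810 = 53.85802
  Aa, Red: 376×166/810 = 77.05679
  Aa, Pink: 376×295/810 = 136.93827
  Aa, White: 376×349/810 = 162.00494
  aa, Red: 309×166/810 = 63.32593
  aa, Pink: 309×295/810 = 112.53704
  aa, White: 309×349/810 = 133.13704
Contributions (O − E)²/E:
  (49 − 25.61728)²/25.61728 = 21.3431
  (30 − 45.52469)²/45.52469 = 5.2942
  (46 − 53.85802)²/53.85802 = 1.1465
  (91 − 77.05679)²/77.05679 = 2.5230
  (145 − 136.93827)²/136.93827 = 0.4746
  (140 − 162.00494)²/162.00494 = 2.9889
  (26 − 63.32593)²/63.32593 = 22.0009
  (120 − 112.53704)²/112.53704 = 0.4949
  (163 − 133.13704)²/133.13704 = 6.6983
χ² = 21.3431 + 5.2942 + 1.1465 + 2.5230 + 0.4746 + 2.9889 + 22.0009 + 0.4949 + 6.6983 = 62.964

62.964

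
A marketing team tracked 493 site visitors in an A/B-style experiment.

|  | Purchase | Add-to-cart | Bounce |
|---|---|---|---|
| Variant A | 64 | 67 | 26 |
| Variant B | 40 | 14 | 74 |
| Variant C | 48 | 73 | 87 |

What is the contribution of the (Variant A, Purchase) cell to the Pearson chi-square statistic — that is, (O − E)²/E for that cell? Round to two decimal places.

Row total (Variant A) = 157; column total (Purchase) = 152; N = 493.
Expected count E = 157 × 152 / 493 = 48.4057.
Contribution = (O − E)²/E = (64 − 48.4057)² / 48.4057 = 5.02.

5.02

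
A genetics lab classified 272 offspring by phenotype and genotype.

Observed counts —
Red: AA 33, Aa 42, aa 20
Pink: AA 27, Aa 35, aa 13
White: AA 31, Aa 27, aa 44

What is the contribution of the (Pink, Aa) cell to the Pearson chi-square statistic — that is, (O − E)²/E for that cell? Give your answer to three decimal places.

Row total (Pink) = 75; column total (Aa) = 104; N = 272.
Expected count E = 75 × 104 / 272 = 28.6765.
Contribution = (O − E)²/E = (35 − 28.6765)² / 28.6765 = 1.394.

1.394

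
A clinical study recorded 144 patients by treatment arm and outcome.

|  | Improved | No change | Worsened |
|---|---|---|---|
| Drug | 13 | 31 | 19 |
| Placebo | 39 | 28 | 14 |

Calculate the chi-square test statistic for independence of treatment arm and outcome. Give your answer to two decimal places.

Row totals: 63, 81. Column totals: 52, 59, 33. Grand total N = 144.
Expected counts (row total × column total / N):
  Drug, Improved: 63×52/144 = 22.750
  Drug, No change: 63×59/144 = 25.812
  Drug, Worsened: 63×33/144 = 14.438
  Placebo, Improved: 81×52/144 = 29.250
  Placebo, No change: 81×59/144 = 33.188
  Placebo, Worsened: 81×33/144 = 18.562
Contributions (O − E)²/E:
  (13 − 22.750)²/22.750 = 4.1786
  (31 − 25.812)²/25.812 = 1.0427
  (19 − 14.438)²/14.438 = 1.4415
  (39 − 29.250)²/29.250 = 3.2500
  (28 − 33.188)²/33.188 = 0.8110
  (14 − 18.562)²/18.562 = 1.1212
χ² = 4.1786 + 1.0427 + 1.4415 + 3.2500 + 0.8110 + 1.1212 = 11.85

11.85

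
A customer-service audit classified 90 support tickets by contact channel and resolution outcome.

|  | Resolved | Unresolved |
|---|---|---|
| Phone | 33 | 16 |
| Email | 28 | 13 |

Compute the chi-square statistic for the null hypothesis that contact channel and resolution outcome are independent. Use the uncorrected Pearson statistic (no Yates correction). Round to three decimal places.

0.009

Row totals: 49, 41. Column totals: 61, 29. Grand total N = 90.
Expected counts (row total × column total / N):
  Phone, Resolved: 49×61/90 = 33.2111
  Phone, Unresolved: 49×29/90 = 15.7889
  Email, Resolved: 41×61/90 = 27.7889
  Email, Unresolved: 41×29/90 = 13.2111
Contributions (O − E)²/E:
  (33 − 33.2111)²/33.2111 = 0.0013
  (16 − 15.7889)²/15.7889 = 0.0028
  (28 − 27.7889)²/27.7889 = 0.0016
  (13 − 13.2111)²/13.2111 = 0.0034
χ² = 0.0013 + 0.0028 + 0.0016 + 0.0034 = 0.009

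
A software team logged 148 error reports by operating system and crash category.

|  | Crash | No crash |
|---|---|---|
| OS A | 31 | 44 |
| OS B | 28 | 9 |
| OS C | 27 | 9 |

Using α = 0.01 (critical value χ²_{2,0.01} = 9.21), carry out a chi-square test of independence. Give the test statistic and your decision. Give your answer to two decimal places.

17.58; reject H₀

Row totals: 75, 37, 36. Column totals: 86, 62. Grand total N = 148.
Expected counts (row total × column total / N):
  OS A, Crash: 75×86/148 = 43.581
  OS A, No crash: 75×62/148 = 31.419
  OS B, Crash: 37×86/148 = 21.500
  OS B, No crash: 37×62/148 = 15.500
  OS C, Crash: 36×86/148 = 20.919
  OS C, No crash: 36×62/148 = 15.081
Contributions (O − E)²/E:
  (31 − 43.581)²/43.581 = 3.6319
  (44 − 31.419)²/31.419 = 5.0378
  (28 − 21.500)²/21.500 = 1.9651
  (9 − 15.500)²/15.500 = 2.7258
  (27 − 20.919)²/20.919 = 1.7677
  (9 − 15.081)²/15.081 = 2.4520
χ² = 3.6319 + 5.0378 + 1.9651 + 2.7258 + 1.7677 + 2.4520 = 17.58
df = (3−1)(2−1) = 2. Since 17.58 > 9.21, reject the null hypothesis of independence at α = 0.01.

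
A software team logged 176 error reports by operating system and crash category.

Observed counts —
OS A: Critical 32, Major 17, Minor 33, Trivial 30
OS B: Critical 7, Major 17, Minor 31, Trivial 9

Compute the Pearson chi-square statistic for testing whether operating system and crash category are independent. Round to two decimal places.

Row totals: 112, 64. Column totals: 39, 34, 64, 39. Grand total N = 176.
Expected counts (row total × column total / N):
  OS A, Critical: 112×39/176 = 24.818
  OS A, Major: 112×34/176 = 21.636
  OS A, Minor: 112×64/176 = 40.727
  OS A, Trivial: 112×39/176 = 24.818
  OS B, Critical: 64×39/176 = 14.182
  OS B, Major: 64×34/176 = 12.364
  OS B, Minor: 64×64/176 = 23.273
  OS B, Trivial: 64×39/176 = 14.182
Contributions (O − E)²/E:
  (32 − 24.818)²/24.818 = 2.0784
  (17 − 21.636)²/21.636 = 0.9934
  (33 − 40.727)²/40.727 = 1.4660
  (30 − 24.818)²/24.818 = 1.0820
  (7 − 14.182)²/14.182 = 3.6371
  (17 − 12.364)²/12.364 = 1.7383
  (31 − 23.273)²/23.273 = 2.5655
  (9 − 14.182)²/14.182 = 1.8935
χ² = 2.0784 + 0.9934 + 1.4660 + 1.0820 + 3.6371 + 1.7383 + 2.5655 + 1.8935 = 15.45

15.45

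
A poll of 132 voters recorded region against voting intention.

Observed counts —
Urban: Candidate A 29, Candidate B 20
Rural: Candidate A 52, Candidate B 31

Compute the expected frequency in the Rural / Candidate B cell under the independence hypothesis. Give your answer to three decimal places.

32.068

Row total (Rural) = 83; column total (Candidate B) = 51; grand total N = 132.
Expected count = (row total × column total) / N = 83 × 51 / 132 = 32.068.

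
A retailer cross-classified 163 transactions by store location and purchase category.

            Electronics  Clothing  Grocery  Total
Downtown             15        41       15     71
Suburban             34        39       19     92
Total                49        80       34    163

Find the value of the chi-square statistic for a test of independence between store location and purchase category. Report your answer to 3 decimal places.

Grand total N = 163.
Expected counts (row total × column total / N):
  Downtown, Electronics: 71×49/163 = 21.3436
  Downtown, Clothing: 71×80/163 = 34.8466
  Downtown, Grocery: 71×34/163 = 14.8098
  Suburban, Electronics: 92×49/163 = 27.6564
  Suburban, Clothing: 92×80/163 = 45.1534
  Suburban, Grocery: 92×34/163 = 19.1902
Contributions (O − E)²/E:
  (15 − 21.3436)²/21.3436 = 1.8854
  (41 − 34.8466)²/34.8466 = 1.0866
  (15 − 14.8098)²/14.8098 = 0.0024
  (34 − 27.6564)²/27.6564 = 1.4550
  (39 − 45.1534)²/45.1534 = 0.8386
  (19 − 19.1902)²/19.1902 = 0.0019
χ² = 1.8854 + 1.0866 + 0.0024 + 1.4550 + 0.8386 + 0.0019 = 5.270

5.270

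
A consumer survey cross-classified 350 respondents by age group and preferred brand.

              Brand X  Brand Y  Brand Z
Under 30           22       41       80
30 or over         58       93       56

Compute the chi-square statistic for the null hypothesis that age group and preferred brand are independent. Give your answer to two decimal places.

Row totals: 143, 207. Column totals: 80, 134, 136. Grand total N = 350.
Expected counts (row total × column total / N):
  Under 30, Brand X: 143×80/350 = 32.686
  Under 30, Brand Y: 143×134/350 = 54.749
  Under 30, Brand Z: 143×136/350 = 55.566
  30 or over, Brand X: 207×80/350 = 47.314
  30 or over, Brand Y: 207×134/350 = 79.251
  30 or over, Brand Z: 207×136/350 = 80.434
Contributions (O − E)²/E:
  (22 − 32.686)²/32.686 = 3.4936
  (41 − 54.749)²/54.749 = 3.4528
  (80 − 55.566)²/55.566 = 10.7443
  (58 − 47.314)²/47.314 = 2.4135
  (93 − 79.251)²/79.251 = 2.3853
  (56 − 80.434)²/80.434 = 7.4225
χ² = 3.4936 + 3.4528 + 10.7443 + 2.4135 + 2.3853 + 7.4225 = 29.91

29.91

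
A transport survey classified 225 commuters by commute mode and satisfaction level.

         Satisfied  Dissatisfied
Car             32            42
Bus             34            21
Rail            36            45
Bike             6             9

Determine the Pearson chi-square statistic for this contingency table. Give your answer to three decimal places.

Row totals: 74, 55, 81, 15. Column totals: 108, 117. Grand total N = 225.
Expected counts (row total × column total / N):
  Car, Satisfied: 74×108/225 = 35.5200
  Car, Dissatisfied: 74×117/225 = 38.4800
  Bus, Satisfied: 55×108/225 = 26.4000
  Bus, Dissatisfied: 55×117/225 = 28.6000
  Rail, Satisfied: 81×108/225 = 38.8800
  Rail, Dissatisfied: 81×117/225 = 42.1200
  Bike, Satisfied: 15×108/225 = 7.2000
  Bike, Dissatisfied: 15×117/225 = 7.8000
Contributions (O − E)²/E:
  (32 − 35.5200)²/35.5200 = 0.3488
  (42 − 38.4800)²/38.4800 = 0.3220
  (34 − 26.4000)²/26.4000 = 2.1879
  (21 − 28.6000)²/28.6000 = 2.0196
  (36 − 38.8800)²/38.8800 = 0.2133
  (45 − 42.1200)²/42.1200 = 0.1969
  (6 − 7.2000)²/7.2000 = 0.2000
  (9 − 7.8000)²/7.8000 = 0.1846
χ² = 0.3488 + 0.3220 + 2.1879 + 2.0196 + 0.2133 + 0.1969 + 0.2000 + 0.1846 = 5.673

5.673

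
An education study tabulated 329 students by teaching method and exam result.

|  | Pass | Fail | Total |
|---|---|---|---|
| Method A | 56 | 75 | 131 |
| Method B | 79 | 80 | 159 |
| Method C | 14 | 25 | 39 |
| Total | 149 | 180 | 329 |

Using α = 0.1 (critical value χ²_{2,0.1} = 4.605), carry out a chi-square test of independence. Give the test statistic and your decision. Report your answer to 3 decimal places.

2.970; fail to reject H₀

Grand total N = 329.
Expected counts (row total × column total / N):
  Method A, Pass: 131×149/329 = 59.3283
  Method A, Fail: 131×180/329 = 71.6717
  Method B, Pass: 159×149/329 = 72.0091
  Method B, Fail: 159×180/329 = 86.9909
  Method C, Pass: 39×149/329 = 17.6626
  Method C, Fail: 39×180/329 = 21.3374
Contributions (O − E)²/E:
  (56 − 59.3283)²/59.3283 = 0.1867
  (75 − 71.6717)²/71.6717 = 0.1546
  (79 − 72.0091)²/72.0091 = 0.6787
  (80 − 86.9909)²/86.9909 = 0.5618
  (14 − 17.6626)²/17.6626 = 0.7595
  (25 − 21.3374)²/21.3374 = 0.6287
χ² = 0.1867 + 0.1546 + 0.6787 + 0.5618 + 0.7595 + 0.6287 = 2.970
df = (3−1)(2−1) = 2. Since 2.970 < 4.605, fail to reject the null hypothesis of independence at α = 0.1.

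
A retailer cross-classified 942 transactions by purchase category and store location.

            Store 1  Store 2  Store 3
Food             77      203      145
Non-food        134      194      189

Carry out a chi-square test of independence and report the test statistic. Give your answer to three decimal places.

Row totals: 425, 517. Column totals: 211, 397, 334. Grand total N = 942.
Expected counts (row total × column total / N):
  Food, Store 1: 425×211/942 = 95.1964
  Food, Store 2: 425×397/942 = 179.1136
  Food, Store 3: 425×334/942 = 150.6900
  Non-food, Store 1: 517×211/942 = 115.8036
  Non-food, Store 2: 517×397/942 = 217.8864
  Non-food, Store 3: 517×334/942 = 183.3100
Contributions (O − E)²/E:
  (77 − 95.1964)²/95.1964 = 3.4782
  (203 − 179.1136)²/179.1136 = 3.1855
  (145 − 150.6900)²/150.6900 = 0.2149
  (134 − 115.8036)²/115.8036 = 2.8592
  (194 − 217.8864)²/217.8864 = 2.6186
  (189 − 183.3100)²/183.3100 = 0.1766
χ² = 3.4782 + 3.1855 + 0.2149 + 2.8592 + 2.6186 + 0.1766 = 12.533

12.533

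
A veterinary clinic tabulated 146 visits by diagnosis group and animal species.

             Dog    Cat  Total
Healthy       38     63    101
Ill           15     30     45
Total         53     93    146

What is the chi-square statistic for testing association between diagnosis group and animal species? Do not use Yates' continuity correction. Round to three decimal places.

0.248

Grand total N = 146.
Expected counts (row total × column total / N):
  Healthy, Dog: 101×53/146 = 36.6644
  Healthy, Cat: 101×93/146 = 64.3356
  Ill, Dog: 45×53/146 = 16.3356
  Ill, Cat: 45×93/146 = 28.6644
Contributions (O − E)²/E:
  (38 − 36.6644)²/36.6644 = 0.0487
  (63 − 64.3356)²/64.3356 = 0.0277
  (15 − 16.3356)²/16.3356 = 0.1092
  (30 − 28.6644)²/28.6644 = 0.0622
χ² = 0.0487 + 0.0277 + 0.1092 + 0.0622 = 0.248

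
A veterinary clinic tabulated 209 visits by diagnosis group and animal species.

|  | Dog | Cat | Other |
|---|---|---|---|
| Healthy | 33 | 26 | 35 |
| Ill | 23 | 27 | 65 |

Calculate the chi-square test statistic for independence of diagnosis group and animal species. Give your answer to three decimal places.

Row totals: 94, 115. Column totals: 56, 53, 100. Grand total N = 209.
Expected counts (row total × column total / N):
  Healthy, Dog: 94×56/209 = 25.1866
  Healthy, Cat: 94×53/209 = 23.8373
  Healthy, Other: 94×100/209 = 44.9761
  Ill, Dog: 115×56/209 = 30.8134
  Ill, Cat: 115×53/209 = 29.1627
  Ill, Other: 115×100/209 = 55.0239
Contributions (O − E)²/E:
  (33 − 25.1866)²/25.1866 = 2.4239
  (26 − 23.8373)²/23.8373 = 0.1962
  (35 − 44.9761)²/44.9761 = 2.2128
  (23 − 30.8134)²/30.8134 = 1.9813
  (27 − 29.1627)²/29.1627 = 0.1604
  (65 − 55.0239)²/55.0239 = 1.8087
χ² = 2.4239 + 0.1962 + 2.2128 + 1.9813 + 0.1604 + 1.8087 = 8.783

8.783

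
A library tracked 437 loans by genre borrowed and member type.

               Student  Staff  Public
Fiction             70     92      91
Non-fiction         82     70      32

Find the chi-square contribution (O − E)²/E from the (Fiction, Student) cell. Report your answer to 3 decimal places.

Row total (Fiction) = 253; column total (Student) = 152; N = 437.
Expected count E = 253 × 152 / 437 = 88.0000.
Contribution = (O − E)²/E = (70 − 88.0000)² / 88.0000 = 3.682.

3.682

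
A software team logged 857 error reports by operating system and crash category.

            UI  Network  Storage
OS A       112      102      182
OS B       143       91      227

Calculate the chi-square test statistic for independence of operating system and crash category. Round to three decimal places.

Row totals: 396, 461. Column totals: 255, 193, 409. Grand total N = 857.
Expected counts (row total × column total / N):
  OS A, UI: 396×255/857 = 117.8296
  OS A, Network: 396×193/857 = 89.1809
  OS A, Storage: 396×409/857 = 188.9895
  OS B, UI: 461×255/857 = 137.1704
  OS B, Network: 461×193/857 = 103.8191
  OS B, Storage: 461×409/857 = 220.0105
Contributions (O − E)²/E:
  (112 − 117.8296)²/117.8296 = 0.2884
  (102 − 89.1809)²/89.1809 = 1.8427
  (182 − 188.9895)²/188.9895 = 0.2585
  (143 − 137.1704)²/137.1704 = 0.2478
  (91 − 103.8191)²/103.8191 = 1.5828
  (227 − 220.0105)²/220.0105 = 0.2220
χ² = 0.2884 + 1.8427 + 0.2585 + 0.2478 + 1.5828 + 0.2220 = 4.442

4.442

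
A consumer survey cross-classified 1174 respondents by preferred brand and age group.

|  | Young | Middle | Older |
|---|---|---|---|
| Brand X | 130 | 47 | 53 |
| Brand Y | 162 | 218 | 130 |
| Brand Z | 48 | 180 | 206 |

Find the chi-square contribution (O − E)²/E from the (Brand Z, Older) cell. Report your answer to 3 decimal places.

26.900

Row total (Brand Z) = 434; column total (Older) = 389; N = 1174.
Expected count E = 434 × 389 / 1174 = 143.8041.
Contribution = (O − E)²/E = (206 − 143.8041)² / 143.8041 = 26.900.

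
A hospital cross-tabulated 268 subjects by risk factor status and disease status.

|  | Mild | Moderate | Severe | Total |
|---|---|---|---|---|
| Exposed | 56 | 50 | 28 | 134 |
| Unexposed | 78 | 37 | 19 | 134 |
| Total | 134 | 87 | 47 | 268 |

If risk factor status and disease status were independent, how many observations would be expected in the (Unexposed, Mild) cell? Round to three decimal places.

Row total (Unexposed) = 134; column total (Mild) = 134; grand total N = 268.
Expected count = (row total × column total) / N = 134 × 134 / 268 = 67.000.

67.000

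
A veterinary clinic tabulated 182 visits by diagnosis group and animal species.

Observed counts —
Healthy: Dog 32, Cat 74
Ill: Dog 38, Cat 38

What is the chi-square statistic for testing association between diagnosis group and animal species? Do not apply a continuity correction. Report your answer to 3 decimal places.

Row totals: 106, 76. Column totals: 70, 112. Grand total N = 182.
Expected counts (row total × column total / N):
  Healthy, Dog: 106×70/182 = 40.7692
  Healthy, Cat: 106×112/182 = 65.2308
  Ill, Dog: 76×70/182 = 29.2308
  Ill, Cat: 76×112/182 = 46.7692
Contributions (O − E)²/E:
  (32 − 40.7692)²/40.7692 = 1.8862
  (74 − 65.2308)²/65.2308 = 1.1789
  (38 − 29.2308)²/29.2308 = 2.6307
  (38 − 46.7692)²/46.7692 = 1.6442
χ² = 1.8862 + 1.1789 + 2.6307 + 1.6442 = 7.340

7.340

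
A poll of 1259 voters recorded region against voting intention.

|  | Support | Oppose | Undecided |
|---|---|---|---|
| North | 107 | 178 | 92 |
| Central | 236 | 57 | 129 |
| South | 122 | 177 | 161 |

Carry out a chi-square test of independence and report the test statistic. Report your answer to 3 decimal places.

Row totals: 377, 422, 460. Column totals: 465, 412, 382. Grand total N = 1259.
Expected counts (row total × column total / N):
  North, Support: 377×465/1259 = 139.2415
  North, Oppose: 377×412/1259 = 123.3709
  North, Undecided: 377×382/1259 = 114.3876
  Central, Support: 422×465/1259 = 155.8618
  Central, Oppose: 422×412/1259 = 138.0969
  Central, Undecided: 422×382/1259 = 128.0413
  South, Support: 460×465/1259 = 169.8967
  South, Oppose: 460×412/1259 = 150.5322
  South, Undecided: 460×382/1259 = 139.5711
Contributions (O − E)²/E:
  (107 − 139.2415)²/139.2415 = 7.4655
  (178 − 123.3709)²/123.3709 = 24.1900
  (92 − 114.3876)²/114.3876 = 4.3816
  (236 − 155.8618)²/155.8618 = 41.2040
  (57 − 138.0969)²/138.0969 = 47.6239
  (129 − 128.0413)²/128.0413 = 0.0072
  (122 − 169.8967)²/169.8967 = 13.5029
  (177 − 150.5322)²/150.5322 = 4.6538
  (161 − 139.5711)²/139.5711 = 3.2901
χ² = 7.4655 + 24.1900 + 4.3816 + 41.2040 + 47.6239 + 0.0072 + 13.5029 + 4.6538 + 3.2901 = 146.319

146.319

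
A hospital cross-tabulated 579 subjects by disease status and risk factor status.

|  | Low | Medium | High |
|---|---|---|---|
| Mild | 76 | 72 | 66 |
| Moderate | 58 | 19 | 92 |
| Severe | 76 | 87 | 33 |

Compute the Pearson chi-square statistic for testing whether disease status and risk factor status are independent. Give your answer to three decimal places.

73.280

Row totals: 214, 169, 196. Column totals: 210, 178, 191. Grand total N = 579.
Expected counts (row total × column total / N):
  Mild, Low: 214×210/579 = 77.6166
  Mild, Medium: 214×178/579 = 65.7893
  Mild, High: 214×191/579 = 70.5941
  Moderate, Low: 169×210/579 = 61.2953
  Moderate, Medium: 169×178/579 = 51.9551
  Moderate, High: 169×191/579 = 55.7496
  Severe, Low: 196×210/579 = 71.0881
  Severe, Medium: 196×178/579 = 60.2556
  Severe, High: 196×191/579 = 64.6563
Contributions (O − E)²/E:
  (76 − 77.6166)²/77.6166 = 0.0337
  (72 − 65.7893)²/65.7893 = 0.5863
  (66 − 70.5941)²/70.5941 = 0.2990
  (58 − 61.2953)²/61.2953 = 0.1772
  (19 − 51.9551)²/51.9551 = 20.9034
  (92 − 55.7496)²/55.7496 = 23.5713
  (76 − 71.0881)²/71.0881 = 0.3394
  (87 − 60.2556)²/60.2556 = 11.8705
  (33 − 64.6563)²/64.6563 = 15.4992
χ² = 0.0337 + 0.5863 + 0.2990 + 0.1772 + 20.9034 + 23.5713 + 0.3394 + 11.8705 + 15.4992 = 73.280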